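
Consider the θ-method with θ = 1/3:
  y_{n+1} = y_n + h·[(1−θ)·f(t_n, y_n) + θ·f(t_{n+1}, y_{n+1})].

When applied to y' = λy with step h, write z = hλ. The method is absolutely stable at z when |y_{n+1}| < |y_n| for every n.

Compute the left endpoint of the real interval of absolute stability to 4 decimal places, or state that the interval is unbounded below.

With y'=λy (z=hλ):
  y_{n+1} = y_n + z·[2/3·y_n + 1/3·y_{n+1}] ⇒ (1 − 1/3z)y_{n+1} = (1 + 2/3z)y_n
  so R(z) = (1 + 2/3z)/(1 − 1/3z).

Boundary: |R(x)|=1, x<0.
x=-1.42: |R|=0.0362
R=−1: 1+2/3x = −1+1/3x ⇒ -1/3x=2 ⇒ x=2/(-1/3)=-6.0000
Confirm numerically:
  x=-5.877: |R|=0.98614 <1
  x=-3.032: |R|=0.50796 <1
  x=-2.754: |R|=0.43587 <1
  x=-6.479: |R|=1.05053 >1
  x=-6.034: |R|=1.00376 >1
Interval (-6.0000, 0).

z* = -6.0000.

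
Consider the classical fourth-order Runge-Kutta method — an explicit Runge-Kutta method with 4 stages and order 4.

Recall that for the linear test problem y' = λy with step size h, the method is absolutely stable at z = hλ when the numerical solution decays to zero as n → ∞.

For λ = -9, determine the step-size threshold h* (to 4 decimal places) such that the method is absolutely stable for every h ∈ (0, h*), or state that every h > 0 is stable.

(-2.7853,0); λ=-9 ⇒ h* = 0.3095.

Set f=λy, z=hλ:
  order 4, 4-stage ⇒ R(z)=1+z+z^2/2+z^3/6+z^4/24
  (e.g. R(-1.42)=0.28040, |R|=0.28040)

Find x<0 with |R(x)|<1.
x=-1.42: |R|=0.2804
|R(-2.85)|=1.1020 |R(-2.08)|=0.3633 |R(-1.04)|=0.3621
Bisect:
  x_lo=-3.3182 |R|=2.1491  x_hi=-0.0879 |R|=0.9158
  mid=-1.70307 |R|=0.27440 →hi
  mid=-2.51064 |R|=0.65895 →hi
  mid=-2.91442 |R|=1.21279 →lo
  mid=-2.71253 |R|=0.89572 →hi
  mid=-2.81348 |R|=1.04333 →lo
  mid=-2.76300 |R|=0.96691 →hi
  mid=-2.78824 |R|=1.00445 →lo
  mid=-2.77562 |R|=0.98551 →hi
  mid=-2.78193 |R|=0.99494 →hi
  mid=-2.78508 |R|=0.99969 →hi
  ...
  [-2.78548,-2.78528] ⇒ x*=-2.7853
Interval (-2.7853, 0).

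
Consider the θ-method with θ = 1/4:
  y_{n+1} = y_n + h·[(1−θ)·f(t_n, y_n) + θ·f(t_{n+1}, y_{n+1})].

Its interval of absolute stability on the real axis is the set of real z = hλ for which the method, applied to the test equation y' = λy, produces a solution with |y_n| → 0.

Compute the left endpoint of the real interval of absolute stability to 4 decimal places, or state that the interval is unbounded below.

z* = -4.0000.

Set f=λy, z=hλ:
  y_{n+1} = y_n + z·[3/4·y_n + 1/4·y_{n+1}] ⇒ (1 − 1/4z)y_{n+1} = (1 + 3/4z)y_n
  Hence R(z) = (1 + 3/4z)/(1 − 1/4z).

Solve |R(x)|<1 on ℝ⁻.
x=-1.15: |R|=0.1068
R=−1: 1+3/4x = −1+1/4x ⇒ -1/2x=2 ⇒ x=2/(-1/2)=-4.0000
Confirm numerically:
  x=-3.956: |R|=0.98894 <1
  x=-3.554: |R|=0.88192 <1
  x=-3.520: |R|=0.87234 <1
  x=-4.408: |R|=1.09705 >1
  x=-4.121: |R|=1.02980 >1
  x=-4.101: |R|=1.02494 >1
Stable set (-4.0000, 0).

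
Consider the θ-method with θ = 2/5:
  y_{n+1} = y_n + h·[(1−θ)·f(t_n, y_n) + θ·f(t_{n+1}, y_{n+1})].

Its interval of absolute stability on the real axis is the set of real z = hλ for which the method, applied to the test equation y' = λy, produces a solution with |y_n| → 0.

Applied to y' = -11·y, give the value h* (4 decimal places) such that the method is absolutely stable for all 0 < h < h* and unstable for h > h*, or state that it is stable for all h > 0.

(-10.0000,0); λ=-11 ⇒ h* = (10)/11 = 0.9091.

Test eqn y'=λy, z=hλ:
  y_{n+1} = y_n + z·[3/5·y_n + 2/5·y_{n+1}] ⇒ (1 − 2/5z)y_{n+1} = (1 + 3/5z)y_n
  ⇒ R(z) = (1 + 3/5z)/(1 − 2/5z).

Need |R(x)|<1, x<0.
x=-1.56: |R|=0.0394
R=−1: 1+3/5x = −1+2/5x ⇒ -1/5x=2 ⇒ x=2/(-1/5)=-10.0000
Confirm numerically:
  x=-8.502: |R|=0.93192 <1
  x=-8.172: |R|=0.91436 <1
  x=-6.429: |R|=0.80003 <1
  x=-10.262: |R|=1.01026 >1
  x=-10.159: |R|=1.00628 >1
  x=-10.142: |R|=1.00562 >1
Interval (-10.0000, 0).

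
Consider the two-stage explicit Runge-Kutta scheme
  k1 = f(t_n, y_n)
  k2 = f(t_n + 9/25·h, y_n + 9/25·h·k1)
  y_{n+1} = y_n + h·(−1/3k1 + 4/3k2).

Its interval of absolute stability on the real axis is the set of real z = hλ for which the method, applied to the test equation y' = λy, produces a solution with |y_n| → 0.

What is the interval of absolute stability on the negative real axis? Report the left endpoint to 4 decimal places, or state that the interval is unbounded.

(-2.0833, 0).

Test eqn y'=λy, z=hλ:
  k1=λy_n ⇒ h·k1=z·y_n;  k2=λ(1+9/25z)y_n ⇒ h·k2=z(1+9/25z)y_n
  y_{n+1}/y_n = 1 − 1/3z + 4/3z(1+9/25z) = 1 + z + 12/25z²
  R(z) = 1 + z + 12/25z².

Boundary: |R(x)|=1, x<0.
x=-0.35: |R|=0.7088
R=1: x+12/25x²=0 ⇒ x=−25/12=-2.0833; min R=1−1/(4·12/25)=0.4792>−1
Confirm numerically:
  x=-2.045: |R|=0.96237 <1
  x=-1.630: |R|=0.64531 <1
  x=-1.560: |R|=0.60813 <1
  x=-1.151: |R|=0.48490 <1
  x=-2.630: |R|=1.69011 >1
  x=-2.200: |R|=1.12320 >1
  x=-2.178: |R|=1.09897 >1
So |R|<1 on (-2.0833, 0).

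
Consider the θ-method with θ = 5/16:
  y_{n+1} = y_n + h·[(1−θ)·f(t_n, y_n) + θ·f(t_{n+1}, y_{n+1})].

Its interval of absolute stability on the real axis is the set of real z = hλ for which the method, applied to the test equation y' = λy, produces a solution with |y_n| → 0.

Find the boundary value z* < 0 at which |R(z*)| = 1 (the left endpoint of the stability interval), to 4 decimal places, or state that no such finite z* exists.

left endpoint -5.3333.

Set f=λy, z=hλ:
  y_{n+1} = y_n + z·[11/16·y_n + 5/16·y_{n+1}] ⇒ (1 − 5/16z)y_{n+1} = (1 + 11/16z)y_n
  R(z) = (1 + 11/16z)/(1 − 5/16z).

Solve |R(x)|<1 on ℝ⁻.
x=-1.6: |R|=0.0667
R=−1: 1+11/16x = −1+5/16x ⇒ -3/8x=2 ⇒ x=2/(-3/8)=-5.3333
Confirm numerically:
  x=-4.619: |R|=0.89037 <1
  x=-4.149: |R|=0.80661 <1
  x=-3.412: |R|=0.65130 <1
  x=-3.217: |R|=0.60424 <1
  x=-5.775: |R|=1.05905 >1
  x=-5.574: |R|=1.03292 >1
Interval (-5.3333, 0).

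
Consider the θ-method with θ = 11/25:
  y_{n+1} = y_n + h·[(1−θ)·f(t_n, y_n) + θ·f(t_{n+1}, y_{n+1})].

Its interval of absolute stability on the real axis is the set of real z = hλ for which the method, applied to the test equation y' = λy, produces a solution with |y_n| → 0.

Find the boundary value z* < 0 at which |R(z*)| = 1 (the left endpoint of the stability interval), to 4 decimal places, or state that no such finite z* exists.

z* = -16.6667.

On y'=λy, z=hλ:
  y_{n+1} = y_n + z·[14/25·y_n + 11/25·y_{n+1}] ⇒ (1 − 11/25z)y_{n+1} = (1 + 14/25z)y_n
  Hence R(z) = (1 + 14/25z)/(1 − 11/25z).

Solve |R(x)|<1 on ℝ⁻.
x=-1.56: |R|=0.0750
R=−1: 1+14/25x = −1+11/25x ⇒ -3/25x=2 ⇒ x=2/(-3/25)=-16.6667
Confirm numerically:
  x=-13.980: |R|=0.95492 <1
  x=-13.800: |R|=0.95136 <1
  x=-12.706: |R|=0.92789 <1
  x=-9.533: |R|=0.83520 <1
  x=-17.090: |R|=1.00596 >1
  x=-16.914: |R|=1.00352 >1
  x=-16.831: |R|=1.00235 >1
So |R|<1 on (-16.6667, 0).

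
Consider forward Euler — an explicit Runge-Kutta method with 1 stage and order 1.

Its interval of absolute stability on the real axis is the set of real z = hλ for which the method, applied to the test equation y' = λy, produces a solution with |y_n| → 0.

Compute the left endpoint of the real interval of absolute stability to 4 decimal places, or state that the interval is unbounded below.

On y'=λy, z=hλ:
  order 1, 1-stage ⇒ R(z)=1+z
  (e.g. R(-1.79)=-0.79000, |R|=0.79000)

Solve |R(x)|<1 on ℝ⁻.
x=-1.79: |R|=0.7900
|R(-2.3)|=1.3000 |R(-0.87)|=0.1300 |R(-0.69)|=0.3100
Bisect:
  x_lo=-2.5645 |R|=1.5645  x_hi=-0.2379 |R|=0.7621
  mid=-1.40119 |R|=0.40119 →hi
  mid=-1.98285 |R|=0.98285 →hi
  mid=-2.27368 |R|=1.27368 →lo
  mid=-2.12827 |R|=1.12827 →lo
  mid=-2.05556 |R|=1.05556 →lo
  mid=-2.01920 |R|=1.01920 →lo
  mid=-2.00103 |R|=1.00103 →lo
  ...
  [-2.00003,-1.99989] ⇒ x*=-2.0000
So |R|<1 on (-2.0000, 0).

left endpoint -2.0000.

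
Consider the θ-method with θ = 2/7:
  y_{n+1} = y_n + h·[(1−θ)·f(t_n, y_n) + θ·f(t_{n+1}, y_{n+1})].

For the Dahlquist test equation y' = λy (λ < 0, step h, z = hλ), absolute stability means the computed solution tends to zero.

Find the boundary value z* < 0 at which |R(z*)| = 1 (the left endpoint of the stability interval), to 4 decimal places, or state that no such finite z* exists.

Set f=λy, z=hλ:
  y_{n+1} = y_n + z·[5/7·y_n + 2/7·y_{n+1}] ⇒ (1 − 2/7z)y_{n+1} = (1 + 5/7z)y_n
  ⇒ R(z) = (1 + 5/7z)/(1 − 2/7z).

Find x<0 with |R(x)|<1.
x=-1.8: |R|=0.1887
R=−1: 1+5/7x = −1+2/7x ⇒ -3/7x=2 ⇒ x=2/(-3/7)=-4.6667
Confirm numerically:
  x=-4.037: |R|=0.87468 <1
  x=-3.773: |R|=0.81569 <1
  x=-2.305: |R|=0.38975 <1
  x=-5.039: |R|=1.06541 >1
  x=-5.028: |R|=1.06356 >1
  x=-4.963: |R|=1.05252 >1
Stable set (-4.6667, 0).

left endpoint -4.6667.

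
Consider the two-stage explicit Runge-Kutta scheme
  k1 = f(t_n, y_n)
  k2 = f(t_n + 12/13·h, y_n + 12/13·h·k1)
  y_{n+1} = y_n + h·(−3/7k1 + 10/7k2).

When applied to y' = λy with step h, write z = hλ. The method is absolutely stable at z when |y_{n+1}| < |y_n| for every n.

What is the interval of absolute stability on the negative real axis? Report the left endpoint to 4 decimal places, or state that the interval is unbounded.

z∈(-0.7583,0).

On y'=λy, z=hλ:
  k1=λy_n ⇒ h·k1=z·y_n;  k2=λ(1+12/13z)y_n ⇒ h·k2=z(1+12/13z)y_n
  y_{n+1}/y_n = 1 − 3/7z + 10/7z(1+12/13z) = 1 + z + 120/91z²
  so R(z) = 1 + z + 120/91z².

Solve |R(x)|<1 on ℝ⁻.
x=-1.67: |R|=3.0077
R=1: x+120/91x²=0 ⇒ x=−91/120=-0.7583; min R=1−1/(4·120/91)=0.8104>−1
Confirm numerically:
  x=-0.709: |R|=0.95388 <1
  x=-0.680: |R|=0.92976 <1
  x=-0.656: |R|=0.91148 <1
  x=-1.060: |R|=1.42167 >1
  x=-0.983: |R|=1.29123 >1
  x=-0.818: |R|=1.06436 >1
Interval (-0.7583, 0).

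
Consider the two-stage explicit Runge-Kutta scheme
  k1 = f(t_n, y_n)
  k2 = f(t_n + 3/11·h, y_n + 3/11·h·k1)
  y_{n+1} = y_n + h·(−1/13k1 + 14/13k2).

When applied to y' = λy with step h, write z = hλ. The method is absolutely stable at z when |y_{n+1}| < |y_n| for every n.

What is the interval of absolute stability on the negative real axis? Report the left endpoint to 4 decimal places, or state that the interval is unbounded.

On y'=λy, z=hλ:
  k1=λy_n ⇒ h·k1=z·y_n;  k2=λ(1+3/11z)y_n ⇒ h·k2=z(1+3/11z)y_n
  y_{n+1}/y_n = 1 − 1/13z + 14/13z(1+3/11z) = 1 + z + 42/143z²
  ⇒ R(z) = 1 + z + 42/143z².

Solve |R(x)|<1 on ℝ⁻.
x=-1.4: |R|=0.1757
R=1: x+42/143x²=0 ⇒ x=−143/42=-3.4048; min R=1−1/(4·42/143)=0.1488>−1
Confirm numerically:
  x=-2.940: |R|=0.59868 <1
  x=-2.537: |R|=0.35340 <1
  x=-2.272: |R|=0.24411 <1
  x=-3.713: |R|=1.33614 >1
  x=-3.460: |R|=1.05613 >1
  x=-3.458: |R|=1.05407 >1
Stable set (-3.4048, 0).

(-3.4048, 0).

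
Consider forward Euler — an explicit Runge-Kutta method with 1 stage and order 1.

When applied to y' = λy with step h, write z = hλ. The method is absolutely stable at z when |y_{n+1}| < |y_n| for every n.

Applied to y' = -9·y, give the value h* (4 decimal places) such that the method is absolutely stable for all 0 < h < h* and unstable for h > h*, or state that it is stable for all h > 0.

Test eqn y'=λy, z=hλ:
  order 1, 1-stage ⇒ R(z)=1+z
  (e.g. R(-1.67)=-0.67000, |R|=0.67000)

Need |R(x)|<1, x<0.
x=-1.67: |R|=0.6700
|R(-2.29)|=1.2900 |R(-2.14)|=1.1400 |R(-1.3)|=0.3000
Bisect:
  x_lo=-2.6767 |R|=1.6767  x_hi=-0.2318 |R|=0.7682
  mid=-1.45428 |R|=0.45428 →hi
  mid=-2.06551 |R|=1.06551 →lo
  mid=-1.75990 |R|=0.75990 →hi
  mid=-1.91270 |R|=0.91270 →hi
  mid=-1.98911 |R|=0.98911 →hi
  mid=-2.02731 |R|=1.02731 →lo
  mid=-2.00821 |R|=1.00821 →lo
  ...
  [-2.00000,-1.99985] ⇒ x*=-2.0000
Stable set (-2.0000, 0).

(-2.0000,0); λ=-9 ⇒ h* = 0.2222.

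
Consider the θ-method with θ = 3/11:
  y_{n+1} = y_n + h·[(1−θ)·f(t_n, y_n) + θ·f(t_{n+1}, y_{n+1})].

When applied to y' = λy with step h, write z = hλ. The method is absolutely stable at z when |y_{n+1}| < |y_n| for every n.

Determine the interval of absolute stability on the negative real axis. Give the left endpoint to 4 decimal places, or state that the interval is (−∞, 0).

(-4.4000, 0).

With y'=λy (z=hλ):
  y_{n+1} = y_n + z·[8/11·y_n + 3/11·y_{n+1}] ⇒ (1 − 3/11z)y_{n+1} = (1 + 8/11z)y_n
  Hence R(z) = (1 + 8/11z)/(1 − 3/11z).

Need |R(x)|<1, x<0.
x=-0.9: |R|=0.2774
R=−1: 1+8/11x = −1+3/11x ⇒ -5/11x=2 ⇒ x=2/(-5/11)=-4.4000
Confirm numerically:
  x=-4.356: |R|=0.99086 <1
  x=-3.738: |R|=0.85099 <1
  x=-3.081: |R|=0.67421 <1
  x=-4.719: |R|=1.06340 >1
  x=-4.628: |R|=1.04581 >1
Stable set (-4.4000, 0).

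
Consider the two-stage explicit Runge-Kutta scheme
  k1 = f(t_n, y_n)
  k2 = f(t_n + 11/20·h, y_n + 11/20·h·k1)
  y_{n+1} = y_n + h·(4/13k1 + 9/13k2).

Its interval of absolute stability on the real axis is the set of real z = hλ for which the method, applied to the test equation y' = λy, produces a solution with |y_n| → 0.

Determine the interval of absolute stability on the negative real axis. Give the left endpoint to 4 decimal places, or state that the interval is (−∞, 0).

Set f=λy, z=hλ:
  k1=λy_n ⇒ h·k1=z·y_n;  k2=λ(1+11/20z)y_n ⇒ h·k2=z(1+11/20z)y_n
  y_{n+1}/y_n = 1 + 4/13z + 9/13z(1+11/20z) = 1 + z + 99/260z²
  Hence R(z) = 1 + z + 99/260z².

Need |R(x)|<1, x<0.
x=-1.33: |R|=0.3435
R=1: x+99/260x²=0 ⇒ x=−260/99=-2.6263; min R=1−1/(4·99/260)=0.3434>−1
Confirm numerically:
  x=-2.366: |R|=0.76553 <1
  x=-1.616: |R|=0.37836 <1
  x=-1.302: |R|=0.34348 <1
  x=-3.193: |R|=1.68904 >1
  x=-2.894: |R|=1.29503 >1
Stable set (-2.6263, 0).

(-2.6263, 0).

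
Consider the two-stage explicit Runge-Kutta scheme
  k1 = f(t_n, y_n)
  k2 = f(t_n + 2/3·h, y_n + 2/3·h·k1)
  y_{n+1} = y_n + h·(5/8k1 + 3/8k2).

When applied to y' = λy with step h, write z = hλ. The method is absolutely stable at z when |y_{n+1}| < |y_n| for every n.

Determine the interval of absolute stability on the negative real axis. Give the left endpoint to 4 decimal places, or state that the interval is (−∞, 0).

(-4.0000, 0).

With y'=λy (z=hλ):
  k1=λy_n ⇒ h·k1=z·y_n;  k2=λ(1+2/3z)y_n ⇒ h·k2=z(1+2/3z)y_n
  y_{n+1}/y_n = 1 + 5/8z + 3/8z(1+2/3z) = 1 + z + 1/4z²
  Hence R(z) = 1 + z + 1/4z².

Solve |R(x)|<1 on ℝ⁻.
x=-0.98: |R|=0.2601
R=1: x+1/4x²=0 ⇒ x=−4=-4.0000; min R=1−1/(4·1/4)=0.0000>−1
Confirm numerically:
  x=-3.893: |R|=0.89586 <1
  x=-3.879: |R|=0.88266 <1
  x=-2.568: |R|=0.08066 <1
  x=-4.458: |R|=1.51044 >1
  x=-4.379: |R|=1.41491 >1
  x=-4.279: |R|=1.29846 >1
Interval (-4.0000, 0).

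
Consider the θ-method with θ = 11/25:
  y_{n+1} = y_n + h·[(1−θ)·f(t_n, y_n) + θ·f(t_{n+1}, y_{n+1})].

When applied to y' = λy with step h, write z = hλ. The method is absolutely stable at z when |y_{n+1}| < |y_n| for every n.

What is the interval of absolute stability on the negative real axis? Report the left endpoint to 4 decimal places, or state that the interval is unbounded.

(-16.6667, 0).

Set f=λy, z=hλ:
  y_{n+1} = y_n + z·[14/25·y_n + 11/25·y_{n+1}] ⇒ (1 − 11/25z)y_{n+1} = (1 + 14/25z)y_n
  ⇒ R(z) = (1 + 14/25z)/(1 − 11/25z).

Need |R(x)|<1, x<0.
x=-0.53: |R|=0.5702
R=−1: 1+14/25x = −1+11/25x ⇒ -3/25x=2 ⇒ x=2/(-3/25)=-16.6667
Confirm numerically:
  x=-10.719: |R|=0.87514 <1
  x=-10.417: |R|=0.86568 <1
  x=-9.845: |R|=0.84647 <1
  x=-17.044: |R|=1.00533 >1
  x=-16.874: |R|=1.00295 >1
  x=-16.759: |R|=1.00132 >1
Stable set (-16.6667, 0).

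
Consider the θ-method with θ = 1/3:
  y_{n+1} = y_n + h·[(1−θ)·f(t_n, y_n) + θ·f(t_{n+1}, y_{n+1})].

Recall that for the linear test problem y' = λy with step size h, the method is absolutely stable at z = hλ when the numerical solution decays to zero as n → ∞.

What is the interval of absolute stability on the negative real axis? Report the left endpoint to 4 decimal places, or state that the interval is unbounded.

Test eqn y'=λy, z=hλ:
  y_{n+1} = y_n + z·[2/3·y_n + 1/3·y_{n+1}] ⇒ (1 − 1/3z)y_{n+1} = (1 + 2/3z)y_n
  so R(z) = (1 + 2/3z)/(1 − 1/3z).

Solve |R(x)|<1 on ℝ⁻.
x=-1.14: |R|=0.1739
R=−1: 1+2/3x = −1+1/3x ⇒ -1/3x=2 ⇒ x=2/(-1/3)=-6.0000
Confirm numerically:
  x=-5.484: |R|=0.93918 <1
  x=-5.193: |R|=0.90150 <1
  x=-2.923: |R|=0.48050 <1
  x=-6.430: |R|=1.04560 >1
  x=-6.297: |R|=1.03195 >1
So |R|<1 on (-6.0000, 0).

z∈(-6.0000,0).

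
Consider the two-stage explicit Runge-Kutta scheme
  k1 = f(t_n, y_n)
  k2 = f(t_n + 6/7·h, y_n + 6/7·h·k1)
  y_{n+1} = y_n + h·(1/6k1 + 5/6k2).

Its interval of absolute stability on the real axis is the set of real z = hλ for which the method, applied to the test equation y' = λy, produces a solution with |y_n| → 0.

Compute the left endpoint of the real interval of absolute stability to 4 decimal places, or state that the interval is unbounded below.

On y'=λy, z=hλ:
  k1=λy_n ⇒ h·k1=z·y_n;  k2=λ(1+6/7z)y_n ⇒ h·k2=z(1+6/7z)y_n
  y_{n+1}/y_n = 1 + 1/6z + 5/6z(1+6/7z) = 1 + z + 5/7z²
  so R(z) = 1 + z + 5/7z².

Find x<0 with |R(x)|<1.
x=-1.77: |R|=1.4678
R=1: x+5/7x²=0 ⇒ x=−7/5=-1.4000; min R=1−1/(4·5/7)=0.6500>−1
Confirm numerically:
  x=-1.235: |R|=0.85445 <1
  x=-1.117: |R|=0.77421 <1
  x=-1.078: |R|=0.75206 <1
  x=-0.578: |R|=0.66063 <1
  x=-1.905: |R|=1.68716 >1
  x=-1.765: |R|=1.46016 >1
  x=-1.741: |R|=1.42406 >1
So |R|<1 on (-1.4000, 0).

z* = -1.4000.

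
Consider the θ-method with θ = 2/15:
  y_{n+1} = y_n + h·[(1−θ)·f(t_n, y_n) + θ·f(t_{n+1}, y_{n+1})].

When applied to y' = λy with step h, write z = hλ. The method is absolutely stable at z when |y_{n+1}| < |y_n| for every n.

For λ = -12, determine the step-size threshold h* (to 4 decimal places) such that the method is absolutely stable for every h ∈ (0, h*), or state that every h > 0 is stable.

(-2.7273,0); λ=-12 ⇒ h* = (30/11)/12 = 0.2273.

On y'=λy, z=hλ:
  y_{n+1} = y_n + z·[13/15·y_n + 2/15·y_{n+1}] ⇒ (1 − 2/15z)y_{n+1} = (1 + 13/15z)y_n
  so R(z) = (1 + 13/15z)/(1 − 2/15z).

Need |R(x)|<1, x<0.
x=-1.06: |R|=0.0713
R=−1: 1+13/15x = −1+2/15x ⇒ -11/15x=2 ⇒ x=2/(-11/15)=-2.7273
Confirm numerically:
  x=-2.339: |R|=0.78296 <1
  x=-1.703: |R|=0.38786 <1
  x=-1.632: |R|=0.34034 <1
  x=-3.183: |R|=1.23463 >1
  x=-2.962: |R|=1.12340 >1
  x=-2.919: |R|=1.10121 >1
Interval (-2.7273, 0).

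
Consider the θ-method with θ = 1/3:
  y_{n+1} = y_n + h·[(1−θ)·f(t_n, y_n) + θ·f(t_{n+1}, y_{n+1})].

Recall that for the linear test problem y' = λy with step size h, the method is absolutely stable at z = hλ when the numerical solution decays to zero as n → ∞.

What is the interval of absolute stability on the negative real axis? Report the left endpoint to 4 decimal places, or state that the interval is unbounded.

(-6.0000, 0).

Set f=λy, z=hλ:
  y_{n+1} = y_n + z·[2/3·y_n + 1/3·y_{n+1}] ⇒ (1 − 1/3z)y_{n+1} = (1 + 2/3z)y_n
  Hence R(z) = (1 + 2/3z)/(1 − 1/3z).

Find x<0 with |R(x)|<1.
x=-1.23: |R|=0.1277
R=−1: 1+2/3x = −1+1/3x ⇒ -1/3x=2 ⇒ x=2/(-1/3)=-6.0000
Confirm numerically:
  x=-5.319: |R|=0.91814 <1
  x=-3.503: |R|=0.61602 <1
  x=-2.836: |R|=0.45785 <1
  x=-6.552: |R|=1.05779 >1
  x=-6.118: |R|=1.01294 >1
  x=-6.035: |R|=1.00387 >1
So |R|<1 on (-6.0000, 0).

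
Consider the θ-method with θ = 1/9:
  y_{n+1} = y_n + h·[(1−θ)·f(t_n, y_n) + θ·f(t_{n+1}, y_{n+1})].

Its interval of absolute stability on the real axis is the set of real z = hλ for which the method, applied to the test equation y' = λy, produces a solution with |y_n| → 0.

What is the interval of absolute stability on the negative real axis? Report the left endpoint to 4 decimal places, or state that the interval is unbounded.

z∈(-2.5714,0).

With y'=λy (z=hλ):
  y_{n+1} = y_n + z·[8/9·y_n + 1/9·y_{n+1}] ⇒ (1 − 1/9z)y_{n+1} = (1 + 8/9z)y_n
  R(z) = (1 + 8/9z)/(1 − 1/9z).

Need |R(x)|<1, x<0.
x=-1.38: |R|=0.1965
R=−1: 1+8/9x = −1+1/9x ⇒ -7/9x=2 ⇒ x=2/(-7/9)=-2.5714
Confirm numerically:
  x=-1.528: |R|=0.30623 <1
  x=-1.491: |R|=0.27910 <1
  x=-1.476: |R|=0.26804 <1
  x=-3.088: |R|=1.29914 >1
  x=-2.992: |R|=1.24550 >1
  x=-2.905: |R|=1.19614 >1
So |R|<1 on (-2.5714, 0).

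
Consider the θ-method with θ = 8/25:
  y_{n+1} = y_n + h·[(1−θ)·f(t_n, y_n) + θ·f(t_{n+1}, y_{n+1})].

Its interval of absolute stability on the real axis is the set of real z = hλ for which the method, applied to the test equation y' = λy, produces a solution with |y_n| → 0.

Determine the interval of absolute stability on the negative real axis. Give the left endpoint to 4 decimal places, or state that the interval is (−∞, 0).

Set f=λy, z=hλ:
  y_{n+1} = y_n + z·[17/25·y_n + 8/25·y_{n+1}] ⇒ (1 − 8/25z)y_{n+1} = (1 + 17/25z)y_n
  Hence R(z) = (1 + 17/25z)/(1 − 8/25z).

Need |R(x)|<1, x<0.
x=-0.59: |R|=0.5037
R=−1: 1+17/25x = −1+8/25x ⇒ -9/25x=2 ⇒ x=2/(-9/25)=-5.5556
Confirm numerically:
  x=-5.347: |R|=0.97231 <1
  x=-4.277: |R|=0.80568 <1
  x=-3.083: |R|=0.55193 <1
  x=-2.740: |R|=0.45993 <1
  x=-5.980: |R|=1.05244 >1
  x=-5.973: |R|=1.05162 >1
  x=-5.619: |R|=1.00816 >1
So |R|<1 on (-5.5556, 0).

(-5.5556, 0).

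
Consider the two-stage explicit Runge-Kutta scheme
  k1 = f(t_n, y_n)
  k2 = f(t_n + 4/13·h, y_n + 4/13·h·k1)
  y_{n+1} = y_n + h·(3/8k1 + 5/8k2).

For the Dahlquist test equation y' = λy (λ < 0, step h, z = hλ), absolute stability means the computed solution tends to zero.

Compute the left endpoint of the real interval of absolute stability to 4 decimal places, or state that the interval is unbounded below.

On y'=λy, z=hλ:
  k1=λy_n ⇒ h·k1=z·y_n;  k2=λ(1+4/13z)y_n ⇒ h·k2=z(1+4/13z)y_n
  y_{n+1}/y_n = 1 + 3/8z + 5/8z(1+4/13z) = 1 + z + 5/26z²
  R(z) = 1 + z + 5/26z².

Need |R(x)|<1, x<0.
x=-1.2: |R|=0.0769
R=1: x+5/26x²=0 ⇒ x=−26/5=-5.2000; min R=1−1/(4·5/26)=-0.3000>−1
Confirm numerically:
  x=-2.956: |R|=0.27563 <1
  x=-2.905: |R|=0.28211 <1
  x=-2.629: |R|=0.29984 <1
  x=-5.689: |R|=1.53498 >1
  x=-5.276: |R|=1.07711 >1
  x=-5.271: |R|=1.07197 >1
So |R|<1 on (-5.2000, 0).

left endpoint -5.2000.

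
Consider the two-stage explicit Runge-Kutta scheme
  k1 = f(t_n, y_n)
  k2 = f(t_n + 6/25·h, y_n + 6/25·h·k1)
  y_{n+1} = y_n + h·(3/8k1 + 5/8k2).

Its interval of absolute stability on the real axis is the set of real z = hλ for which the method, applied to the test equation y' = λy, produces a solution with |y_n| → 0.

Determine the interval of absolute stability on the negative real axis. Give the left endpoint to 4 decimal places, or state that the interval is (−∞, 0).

With y'=λy (z=hλ):
  k1=λy_n ⇒ h·k1=z·y_n;  k2=λ(1+6/25z)y_n ⇒ h·k2=z(1+6/25z)y_n
  y_{n+1}/y_n = 1 + 3/8z + 5/8z(1+6/25z) = 1 + z + 3/20z²
  Hence R(z) = 1 + z + 3/20z².

Boundary: |R(x)|=1, x<0.
x=-1.58: |R|=0.2055
R=1: x+3/20x²=0 ⇒ x=−20/3=-6.6667; min R=1−1/(4·3/20)=-0.6667>−1
Confirm numerically:
  x=-5.078: |R|=0.21009 <1
  x=-4.220: |R|=0.54874 <1
  x=-3.741: |R|=0.64174 <1
  x=-7.089: |R|=1.44909 >1
  x=-6.817: |R|=1.15372 >1
  x=-6.816: |R|=1.15268 >1
So |R|<1 on (-6.6667, 0).

z∈(-6.6667,0).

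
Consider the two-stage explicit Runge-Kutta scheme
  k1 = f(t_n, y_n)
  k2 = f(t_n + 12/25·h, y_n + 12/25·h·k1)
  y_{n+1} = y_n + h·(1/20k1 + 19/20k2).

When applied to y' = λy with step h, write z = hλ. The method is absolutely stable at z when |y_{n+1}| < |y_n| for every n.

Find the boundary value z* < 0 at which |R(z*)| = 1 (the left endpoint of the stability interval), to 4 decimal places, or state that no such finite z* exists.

z* = -2.1930.

With y'=λy (z=hλ):
  k1=λy_n ⇒ h·k1=z·y_n;  k2=λ(1+12/25z)y_n ⇒ h·k2=z(1+12/25z)y_n
  y_{n+1}/y_n = 1 + 1/20z + 19/20z(1+12/25z) = 1 + z + 57/125z²
  ⇒ R(z) = 1 + z + 57/125z².

Solve |R(x)|<1 on ℝ⁻.
x=-0.66: |R|=0.5386
R=1: x+57/125x²=0 ⇒ x=−125/57=-2.1930; min R=1−1/(4·57/125)=0.4518>−1
Confirm numerically:
  x=-2.039: |R|=0.85683 <1
  x=-1.854: |R|=0.71342 <1
  x=-0.918: |R|=0.46628 <1
  x=-2.748: |R|=1.69549 >1
  x=-2.723: |R|=1.65812 >1
  x=-2.674: |R|=1.58653 >1
Stable set (-2.1930, 0).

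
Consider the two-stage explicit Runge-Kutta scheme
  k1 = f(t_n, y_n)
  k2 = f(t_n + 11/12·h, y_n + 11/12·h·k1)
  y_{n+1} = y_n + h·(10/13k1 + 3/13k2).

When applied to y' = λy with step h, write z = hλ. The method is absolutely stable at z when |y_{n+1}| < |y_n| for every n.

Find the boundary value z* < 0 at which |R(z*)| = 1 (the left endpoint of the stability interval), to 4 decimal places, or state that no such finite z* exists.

Set f=λy, z=hλ:
  k1=λy_n ⇒ h·k1=z·y_n;  k2=λ(1+11/12z)y_n ⇒ h·k2=z(1+11/12z)y_n
  y_{n+1}/y_n = 1 + 10/13z + 3/13z(1+11/12z) = 1 + z + 11/52z²
  ⇒ R(z) = 1 + z + 11/52z².

Solve |R(x)|<1 on ℝ⁻.
x=-0.37: |R|=0.6590
R=1: x+11/52x²=0 ⇒ x=−52/11=-4.7273; min R=1−1/(4·11/52)=-0.1818>−1
Confirm numerically:
  x=-3.856: |R|=0.28931 <1
  x=-3.284: |R|=0.00263 <1
  x=-3.163: |R|=0.04665 <1
  x=-2.544: |R|=0.17494 <1
  x=-5.219: |R|=1.54288 >1
  x=-5.149: |R|=1.45935 >1
Interval (-4.7273, 0).

z* = -4.7273.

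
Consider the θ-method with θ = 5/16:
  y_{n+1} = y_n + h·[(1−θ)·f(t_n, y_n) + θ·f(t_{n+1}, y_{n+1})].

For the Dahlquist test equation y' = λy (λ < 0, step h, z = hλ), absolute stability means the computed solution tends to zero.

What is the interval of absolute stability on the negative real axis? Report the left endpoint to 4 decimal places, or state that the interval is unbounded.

Test eqn y'=λy, z=hλ:
  y_{n+1} = y_n + z·[11/16·y_n + 5/16·y_{n+1}] ⇒ (1 − 5/16z)y_{n+1} = (1 + 11/16z)y_n
  so R(z) = (1 + 11/16z)/(1 − 5/16z).

Boundary: |R(x)|=1, x<0.
x=-1.74: |R|=0.1271
R=−1: 1+11/16x = −1+5/16x ⇒ -3/8x=2 ⇒ x=2/(-3/8)=-5.3333
Confirm numerically:
  x=-5.305: |R|=0.99600 <1
  x=-3.366: |R|=0.64045 <1
  x=-2.870: |R|=0.51301 <1
  x=-2.814: |R|=0.49731 <1
  x=-5.900: |R|=1.07473 >1
  x=-5.594: |R|=1.03557 >1
Interval (-5.3333, 0).

z∈(-5.3333,0).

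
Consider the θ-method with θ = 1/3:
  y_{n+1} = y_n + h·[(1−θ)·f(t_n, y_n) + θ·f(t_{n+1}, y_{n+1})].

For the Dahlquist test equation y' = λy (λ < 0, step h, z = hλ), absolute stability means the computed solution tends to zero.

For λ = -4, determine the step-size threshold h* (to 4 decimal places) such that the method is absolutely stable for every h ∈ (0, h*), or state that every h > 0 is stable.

(-6.0000,0); λ=-4 ⇒ h* = (6)/4 = 1.5000.

On y'=λy, z=hλ:
  y_{n+1} = y_n + z·[2/3·y_n + 1/3·y_{n+1}] ⇒ (1 − 1/3z)y_{n+1} = (1 + 2/3z)y_n
  R(z) = (1 + 2/3z)/(1 − 1/3z).

Need |R(x)|<1, x<0.
x=-1.01: |R|=0.2444
R=−1: 1+2/3x = −1+1/3x ⇒ -1/3x=2 ⇒ x=2/(-1/3)=-6.0000
Confirm numerically:
  x=-5.772: |R|=0.97401 <1
  x=-5.551: |R|=0.94749 <1
  x=-5.048: |R|=0.88171 <1
  x=-2.488: |R|=0.36006 <1
  x=-6.498: |R|=1.05243 >1
  x=-6.311: |R|=1.03340 >1
  x=-6.117: |R|=1.01283 >1
Interval (-6.0000, 0).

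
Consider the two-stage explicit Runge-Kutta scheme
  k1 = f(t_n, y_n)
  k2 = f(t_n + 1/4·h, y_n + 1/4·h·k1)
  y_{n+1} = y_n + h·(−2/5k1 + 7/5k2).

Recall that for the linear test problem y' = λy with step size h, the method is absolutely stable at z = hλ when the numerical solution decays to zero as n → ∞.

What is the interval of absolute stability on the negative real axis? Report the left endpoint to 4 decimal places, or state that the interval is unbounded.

z∈(-2.8571,0).

Test eqn y'=λy, z=hλ:
  k1=λy_n ⇒ h·k1=z·y_n;  k2=λ(1+1/4z)y_n ⇒ h·k2=z(1+1/4z)y_n
  y_{n+1}/y_n = 1 − 2/5z + 7/5z(1+1/4z) = 1 + z + 7/20z²
  so R(z) = 1 + z + 7/20z².

Need |R(x)|<1, x<0.
x=-0.94: |R|=0.3693
R=1: x+7/20x²=0 ⇒ x=−20/7=-2.8571; min R=1−1/(4·7/20)=0.2857>−1
Confirm numerically:
  x=-2.385: |R|=0.60588 <1
  x=-2.277: |R|=0.53766 <1
  x=-1.986: |R|=0.39447 <1
  x=-3.416: |R|=1.66817 >1
  x=-3.320: |R|=1.53784 >1
Stable set (-2.8571, 0).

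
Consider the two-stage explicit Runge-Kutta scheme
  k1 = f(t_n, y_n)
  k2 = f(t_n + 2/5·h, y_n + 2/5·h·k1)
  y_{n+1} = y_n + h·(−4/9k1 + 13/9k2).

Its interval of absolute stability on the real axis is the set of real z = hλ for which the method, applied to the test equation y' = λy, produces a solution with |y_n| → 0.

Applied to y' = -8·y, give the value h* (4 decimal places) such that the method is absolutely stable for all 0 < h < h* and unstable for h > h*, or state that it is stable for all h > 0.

(-1.7308,0); λ=-8 ⇒ h* = (45/26)/8 = 0.2163.

With y'=λy (z=hλ):
  k1=λy_n ⇒ h·k1=z·y_n;  k2=λ(1+2/5z)y_n ⇒ h·k2=z(1+2/5z)y_n
  y_{n+1}/y_n = 1 − 4/9z + 13/9z(1+2/5z) = 1 + z + 26/45z²
  ⇒ R(z) = 1 + z + 26/45z².

Boundary: |R(x)|=1, x<0.
x=-1.52: |R|=0.8149
R=1: x+26/45x²=0 ⇒ x=−45/26=-1.7308; min R=1−1/(4·26/45)=0.5673>−1
Confirm numerically:
  x=-1.510: |R|=0.80739 <1
  x=-1.443: |R|=0.76008 <1
  x=-1.032: |R|=0.58335 <1
  x=-0.995: |R|=0.57701 <1
  x=-2.142: |R|=1.50894 >1
  x=-1.937: |R|=1.23080 >1
  x=-1.876: |R|=1.15742 >1
So |R|<1 on (-1.7308, 0).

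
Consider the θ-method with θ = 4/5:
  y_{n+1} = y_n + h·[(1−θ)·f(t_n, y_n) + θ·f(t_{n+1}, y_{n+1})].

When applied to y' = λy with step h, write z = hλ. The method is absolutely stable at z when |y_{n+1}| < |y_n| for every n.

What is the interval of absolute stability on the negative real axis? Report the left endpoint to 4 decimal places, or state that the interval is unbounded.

(−∞, 0) — no finite endpoint.

Set f=λy, z=hλ:
  y_{n+1} = y_n + z·[1/5·y_n + 4/5·y_{n+1}] ⇒ (1 − 4/5z)y_{n+1} = (1 + 1/5z)y_n
  R(z) = (1 + 1/5z)/(1 − 4/5z).

Find x<0 with |R(x)|<1.
x=-1.2: |R|=0.3878
x=-2: |R|=0.2308
x=-10: |R|=0.1111
x=-100: |R|=0.2346
θ=4/5≥1/2 ⇒ |1+1/5x|<|1−4/5x| ∀x<0 ⇒ unbounded interval.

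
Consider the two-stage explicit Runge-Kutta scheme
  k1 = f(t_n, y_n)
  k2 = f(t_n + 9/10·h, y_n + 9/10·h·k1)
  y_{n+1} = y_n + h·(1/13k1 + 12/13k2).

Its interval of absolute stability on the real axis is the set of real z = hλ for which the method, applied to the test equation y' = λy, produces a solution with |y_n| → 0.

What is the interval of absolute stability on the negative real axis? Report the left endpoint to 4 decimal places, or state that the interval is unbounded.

(-1.2037, 0).

With y'=λy (z=hλ):
  k1=λy_n ⇒ h·k1=z·y_n;  k2=λ(1+9/10z)y_n ⇒ h·k2=z(1+9/10z)y_n
  y_{n+1}/y_n = 1 + 1/13z + 12/13z(1+9/10z) = 1 + z + 54/65z²
  so R(z) = 1 + z + 54/65z².

Boundary: |R(x)|=1, x<0.
x=-1.35: |R|=1.1641
R=1: x+54/65x²=0 ⇒ x=−65/54=-1.2037; min R=1−1/(4·54/65)=0.6991>−1
Confirm numerically:
  x=-1.143: |R|=0.94236 <1
  x=-0.687: |R|=0.70510 <1
  x=-0.673: |R|=0.70328 <1
  x=-0.516: |R|=0.70520 <1
  x=-1.517: |R|=1.39484 >1
  x=-1.502: |R|=1.37222 >1
  x=-1.306: |R|=1.11099 >1
Interval (-1.2037, 0).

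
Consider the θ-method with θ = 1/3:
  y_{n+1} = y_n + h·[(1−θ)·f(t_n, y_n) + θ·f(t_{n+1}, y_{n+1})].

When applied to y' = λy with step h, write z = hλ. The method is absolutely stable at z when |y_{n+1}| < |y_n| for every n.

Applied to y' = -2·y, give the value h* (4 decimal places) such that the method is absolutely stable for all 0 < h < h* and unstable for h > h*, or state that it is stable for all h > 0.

(-6.0000,0); λ=-2 ⇒ h* = (6)/2 = 3.0000.

Set f=λy, z=hλ:
  y_{n+1} = y_n + z·[2/3·y_n + 1/3·y_{n+1}] ⇒ (1 − 1/3z)y_{n+1} = (1 + 2/3z)y_n
  R(z) = (1 + 2/3z)/(1 − 1/3z).

Solve |R(x)|<1 on ℝ⁻.
x=-0.91: |R|=0.3018
R=−1: 1+2/3x = −1+1/3x ⇒ -1/3x=2 ⇒ x=2/(-1/3)=-6.0000
Confirm numerically:
  x=-5.892: |R|=0.98785 <1
  x=-5.375: |R|=0.92537 <1
  x=-4.479: |R|=0.79663 <1
  x=-3.693: |R|=0.65531 <1
  x=-6.496: |R|=1.05223 >1
  x=-6.106: |R|=1.01164 >1
So |R|<1 on (-6.0000, 0).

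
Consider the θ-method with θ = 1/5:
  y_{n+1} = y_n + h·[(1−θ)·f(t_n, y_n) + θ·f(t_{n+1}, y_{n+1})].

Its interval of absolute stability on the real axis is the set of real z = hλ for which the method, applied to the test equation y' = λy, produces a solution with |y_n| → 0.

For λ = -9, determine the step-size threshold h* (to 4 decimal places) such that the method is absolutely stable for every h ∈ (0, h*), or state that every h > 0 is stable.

(-3.3333,0); λ=-9 ⇒ h* = (10/3)/9 = 0.3704.

With y'=λy (z=hλ):
  y_{n+1} = y_n + z·[4/5·y_n + 1/5·y_{n+1}] ⇒ (1 − 1/5z)y_{n+1} = (1 + 4/5z)y_n
  so R(z) = (1 + 4/5z)/(1 − 1/5z).

Find x<0 with |R(x)|<1.
x=-1.57: |R|=0.1948
R=−1: 1+4/5x = −1+1/5x ⇒ -3/5x=2 ⇒ x=2/(-3/5)=-3.3333
Confirm numerically:
  x=-2.460: |R|=0.64879 <1
  x=-2.056: |R|=0.45692 <1
  x=-1.695: |R|=0.26587 <1
  x=-3.670: |R|=1.11649 >1
  x=-3.460: |R|=1.04492 >1
  x=-3.367: |R|=1.01207 >1
So |R|<1 on (-3.3333, 0).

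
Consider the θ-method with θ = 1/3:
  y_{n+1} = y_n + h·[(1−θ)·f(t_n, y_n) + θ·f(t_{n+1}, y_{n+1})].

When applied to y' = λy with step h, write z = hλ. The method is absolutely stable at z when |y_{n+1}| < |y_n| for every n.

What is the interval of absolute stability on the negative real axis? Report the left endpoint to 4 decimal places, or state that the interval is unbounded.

(-6.0000, 0).

With y'=λy (z=hλ):
  y_{n+1} = y_n + z·[2/3·y_n + 1/3·y_{n+1}] ⇒ (1 − 1/3z)y_{n+1} = (1 + 2/3z)y_n
  ⇒ R(z) = (1 + 2/3z)/(1 − 1/3z).

Find x<0 with |R(x)|<1.
x=-0.61: |R|=0.4931
R=−1: 1+2/3x = −1+1/3x ⇒ -1/3x=2 ⇒ x=2/(-1/3)=-6.0000
Confirm numerically:
  x=-4.509: |R|=0.80144 <1
  x=-3.881: |R|=0.69205 <1
  x=-3.783: |R|=0.67315 <1
  x=-6.287: |R|=1.03090 >1
  x=-6.118: |R|=1.01294 >1
So |R|<1 on (-6.0000, 0).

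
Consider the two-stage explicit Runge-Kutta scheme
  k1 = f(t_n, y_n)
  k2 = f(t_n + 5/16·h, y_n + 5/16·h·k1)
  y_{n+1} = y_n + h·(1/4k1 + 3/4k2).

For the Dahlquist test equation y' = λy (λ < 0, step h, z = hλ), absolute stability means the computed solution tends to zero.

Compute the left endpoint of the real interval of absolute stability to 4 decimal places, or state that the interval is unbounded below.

left endpoint -4.2667.

Set f=λy, z=hλ:
  k1=λy_n ⇒ h·k1=z·y_n;  k2=λ(1+5/16z)y_n ⇒ h·k2=z(1+5/16z)y_n
  y_{n+1}/y_n = 1 + 1/4z + 3/4z(1+5/16z) = 1 + z + 15/64z²
  R(z) = 1 + z + 15/64z².

Solve |R(x)|<1 on ℝ⁻.
x=-0.44: |R|=0.6054
R=1: x+15/64x²=0 ⇒ x=−64/15=-4.2667; min R=1−1/(4·15/64)=-0.0667>−1
Confirm numerically:
  x=-2.841: |R|=0.05071 <1
  x=-2.711: |R|=0.01154 <1
  x=-2.624: |R|=0.01024 <1
  x=-2.014: |R|=0.06333 <1
  x=-4.556: |R|=1.30895 >1
  x=-4.400: |R|=1.13750 >1
  x=-4.337: |R|=1.07149 >1
Stable set (-4.2667, 0).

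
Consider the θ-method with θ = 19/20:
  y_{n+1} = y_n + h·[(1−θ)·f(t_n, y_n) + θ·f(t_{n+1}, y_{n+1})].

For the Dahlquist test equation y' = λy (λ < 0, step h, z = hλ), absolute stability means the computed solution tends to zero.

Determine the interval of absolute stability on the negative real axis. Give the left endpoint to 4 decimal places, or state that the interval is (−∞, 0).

With y'=λy (z=hλ):
  y_{n+1} = y_n + z·[1/20·y_n + 19/20·y_{n+1}] ⇒ (1 − 19/20z)y_{n+1} = (1 + 1/20z)y_n
  R(z) = (1 + 1/20z)/(1 − 19/20z).

Need |R(x)|<1, x<0.
x=-0.39: |R|=0.7154
x=-2: |R|=0.3103
x=-10: |R|=0.0476
x=-100: |R|=0.0417
θ=19/20≥1/2 ⇒ |1+1/20x|<|1−19/20x| ∀x<0 ⇒ unbounded interval.

unbounded; (−∞, 0).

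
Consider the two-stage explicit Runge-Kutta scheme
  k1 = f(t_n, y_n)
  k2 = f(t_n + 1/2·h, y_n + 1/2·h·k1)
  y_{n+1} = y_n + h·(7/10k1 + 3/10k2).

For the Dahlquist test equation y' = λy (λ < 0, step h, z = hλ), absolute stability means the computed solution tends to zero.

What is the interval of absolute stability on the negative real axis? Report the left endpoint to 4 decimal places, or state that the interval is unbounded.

z∈(-6.6667,0).

On y'=λy, z=hλ:
  k1=λy_n ⇒ h·k1=z·y_n;  k2=λ(1+1/2z)y_n ⇒ h·k2=z(1+1/2z)y_n
  y_{n+1}/y_n = 1 + 7/10z + 3/10z(1+1/2z) = 1 + z + 3/20z²
  so R(z) = 1 + z + 3/20z².

Boundary: |R(x)|=1, x<0.
x=-0.81: |R|=0.2884
R=1: x+3/20x²=0 ⇒ x=−20/3=-6.6667; min R=1−1/(4·3/20)=-0.6667>−1
Confirm numerically:
  x=-4.214: |R|=0.55033 <1
  x=-3.127: |R|=0.66028 <1
  x=-2.938: |R|=0.64322 <1
  x=-7.107: |R|=1.46942 >1
  x=-6.948: |R|=1.29321 >1
  x=-6.808: |R|=1.14433 >1
Stable set (-6.6667, 0).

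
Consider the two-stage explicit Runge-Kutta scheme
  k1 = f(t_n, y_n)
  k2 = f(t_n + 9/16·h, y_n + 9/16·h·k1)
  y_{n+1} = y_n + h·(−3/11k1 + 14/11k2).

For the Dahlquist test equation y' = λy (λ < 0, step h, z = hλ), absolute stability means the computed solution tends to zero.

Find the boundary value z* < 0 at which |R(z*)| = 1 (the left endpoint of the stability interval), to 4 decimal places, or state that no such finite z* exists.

z* = -1.3968.

With y'=λy (z=hλ):
  k1=λy_n ⇒ h·k1=z·y_n;  k2=λ(1+9/16z)y_n ⇒ h·k2=z(1+9/16z)y_n
  y_{n+1}/y_n = 1 − 3/11z + 14/11z(1+9/16z) = 1 + z + 63/88z²
  ⇒ R(z) = 1 + z + 63/88z².

Need |R(x)|<1, x<0.
x=-1.61: |R|=1.2457
R=1: x+63/88x²=0 ⇒ x=−88/63=-1.3968; min R=1−1/(4·63/88)=0.6508>−1
Confirm numerically:
  x=-1.308: |R|=0.91682 <1
  x=-1.246: |R|=0.86546 <1
  x=-0.785: |R|=0.65616 <1
  x=-1.980: |R|=1.82665 >1
  x=-1.911: |R|=1.70344 >1
  x=-1.794: |R|=1.51011 >1
Interval (-1.3968, 0).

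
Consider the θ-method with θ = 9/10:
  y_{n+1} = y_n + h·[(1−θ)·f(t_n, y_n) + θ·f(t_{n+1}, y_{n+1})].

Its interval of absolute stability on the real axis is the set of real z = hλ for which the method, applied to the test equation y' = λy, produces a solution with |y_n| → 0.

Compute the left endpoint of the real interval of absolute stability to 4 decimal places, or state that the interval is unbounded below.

interval (−∞, 0).

With y'=λy (z=hλ):
  y_{n+1} = y_n + z·[1/10·y_n + 9/10·y_{n+1}] ⇒ (1 − 9/10z)y_{n+1} = (1 + 1/10z)y_n
  ⇒ R(z) = (1 + 1/10z)/(1 − 9/10z).

Find x<0 with |R(x)|<1.
x=-0.38: |R|=0.7168
x=-2: |R|=0.2857
x=-10: |R|=0.0000
x=-100: |R|=0.0989
θ=9/10≥1/2 ⇒ |1+1/10x|<|1−9/10x| ∀x<0 ⇒ stable on all of ℝ⁻.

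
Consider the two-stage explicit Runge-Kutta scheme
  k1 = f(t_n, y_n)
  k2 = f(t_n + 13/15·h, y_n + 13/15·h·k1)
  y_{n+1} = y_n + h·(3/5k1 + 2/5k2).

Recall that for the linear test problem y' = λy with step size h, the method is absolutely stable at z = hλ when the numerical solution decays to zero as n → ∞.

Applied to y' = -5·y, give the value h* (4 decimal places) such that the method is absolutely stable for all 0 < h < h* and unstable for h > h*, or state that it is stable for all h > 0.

(-2.8846,0); λ=-5 ⇒ h* = (75/26)/5 = 0.5769.

On y'=λy, z=hλ:
  k1=λy_n ⇒ h·k1=z·y_n;  k2=λ(1+13/15z)y_n ⇒ h·k2=z(1+13/15z)y_n
  y_{n+1}/y_n = 1 + 3/5z + 2/5z(1+13/15z) = 1 + z + 26/75z²
  ⇒ R(z) = 1 + z + 26/75z².

Find x<0 with |R(x)|<1.
x=-1.59: |R|=0.2864
R=1: x+26/75x²=0 ⇒ x=−75/26=-2.8846; min R=1−1/(4·26/75)=0.2788>−1
Confirm numerically:
  x=-2.740: |R|=0.86263 <1
  x=-2.018: |R|=0.39374 <1
  x=-1.907: |R|=0.35370 <1
  x=-1.187: |R|=0.30144 <1
  x=-3.443: |R|=1.66647 >1
  x=-3.432: |R|=1.65126 >1
  x=-3.097: |R|=1.22802 >1
Stable set (-2.8846, 0).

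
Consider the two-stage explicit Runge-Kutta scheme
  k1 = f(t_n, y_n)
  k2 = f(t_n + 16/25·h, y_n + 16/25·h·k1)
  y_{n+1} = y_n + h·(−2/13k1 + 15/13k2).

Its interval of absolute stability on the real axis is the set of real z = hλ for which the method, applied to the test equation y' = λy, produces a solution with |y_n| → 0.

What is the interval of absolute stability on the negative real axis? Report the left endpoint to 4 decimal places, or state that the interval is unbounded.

(-1.3542, 0).

With y'=λy (z=hλ):
  k1=λy_n ⇒ h·k1=z·y_n;  k2=λ(1+16/25z)y_n ⇒ h·k2=z(1+16/25z)y_n
  y_{n+1}/y_n = 1 − 2/13z + 15/13z(1+16/25z) = 1 + z + 48/65z²
  R(z) = 1 + z + 48/65z².

Solve |R(x)|<1 on ℝ⁻.
x=-0.56: |R|=0.6716
R=1: x+48/65x²=0 ⇒ x=−65/48=-1.3542; min R=1−1/(4·48/65)=0.6615>−1
Confirm numerically:
  x=-1.191: |R|=0.85649 <1
  x=-1.188: |R|=0.85422 <1
  x=-0.602: |R|=0.66562 <1
  x=-0.580: |R|=0.66842 <1
  x=-1.873: |R|=1.71762 >1
  x=-1.849: |R|=1.67565 >1
  x=-1.711: |R|=1.45086 >1
So |R|<1 on (-1.3542, 0).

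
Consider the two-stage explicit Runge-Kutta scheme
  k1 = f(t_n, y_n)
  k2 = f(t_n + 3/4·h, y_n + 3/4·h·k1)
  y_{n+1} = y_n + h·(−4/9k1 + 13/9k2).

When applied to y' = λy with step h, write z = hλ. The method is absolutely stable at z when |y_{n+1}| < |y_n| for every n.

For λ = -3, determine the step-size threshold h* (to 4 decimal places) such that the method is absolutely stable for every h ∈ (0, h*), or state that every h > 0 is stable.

Set f=λy, z=hλ:
  k1=λy_n ⇒ h·k1=z·y_n;  k2=λ(1+3/4z)y_n ⇒ h·k2=z(1+3/4z)y_n
  y_{n+1}/y_n = 1 − 4/9z + 13/9z(1+3/4z) = 1 + z + 13/12z²
  Hence R(z) = 1 + z + 13/12z².

Find x<0 with |R(x)|<1.
x=-0.56: |R|=0.7797
R=1: x+13/12x²=0 ⇒ x=−12/13=-0.9231; min R=1−1/(4·13/12)=0.7692>−1
Confirm numerically:
  x=-0.831: |R|=0.91711 <1
  x=-0.540: |R|=0.77590 <1
  x=-0.503: |R|=0.77109 <1
  x=-1.085: |R|=1.19033 >1
  x=-0.991: |R|=1.07292 >1
Interval (-0.9231, 0).

(-0.9231,0); λ=-3 ⇒ h* = (12/13)/3 = 0.3077.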